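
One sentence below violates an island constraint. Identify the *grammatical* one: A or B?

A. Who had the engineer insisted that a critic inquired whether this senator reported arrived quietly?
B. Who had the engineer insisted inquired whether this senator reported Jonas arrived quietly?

B

In A, the wh-phrase is extracted from inside a wh-island (introduced by "whether"), which blocks movement.
In B, the extraction path crosses only that-complement boundaries, which are transparent.
So B is grammatical.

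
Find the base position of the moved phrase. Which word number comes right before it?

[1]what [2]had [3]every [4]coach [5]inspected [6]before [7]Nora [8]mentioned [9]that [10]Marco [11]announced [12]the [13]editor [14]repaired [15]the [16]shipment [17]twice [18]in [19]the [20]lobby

5

The displaced element is "what" (word 1).
It functions as the direct object of "inspected", so the gap sits immediately after word 5 ("inspected").
Base order: Every coach had inspected what before Nora mentioned that Marco announced the editor repaired the shipment twice in the lobby.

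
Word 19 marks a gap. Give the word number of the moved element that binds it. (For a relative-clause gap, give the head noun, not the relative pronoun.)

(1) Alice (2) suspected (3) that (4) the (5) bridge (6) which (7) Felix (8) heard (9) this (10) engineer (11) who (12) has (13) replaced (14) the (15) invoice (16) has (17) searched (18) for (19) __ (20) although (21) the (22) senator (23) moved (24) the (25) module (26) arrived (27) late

5

The gap at 19 is the prepositional object of "searched", inside a relative clause.
The relative pronoun is "which" (word 6); it is bound by the head noun immediately before it.
Its filler is the head noun "bridge", at word 5.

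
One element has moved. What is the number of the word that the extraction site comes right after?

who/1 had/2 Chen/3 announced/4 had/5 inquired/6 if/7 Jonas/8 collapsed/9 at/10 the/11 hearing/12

4

The displaced element is "who" (word 1).
It is linked across 1 clause boundary (Ø).
It functions as the subject of "inquired", so the gap sits immediately after word 4 ("announced").
Base order: Chen had announced that who had inquired if Jonas collapsed at the hearing.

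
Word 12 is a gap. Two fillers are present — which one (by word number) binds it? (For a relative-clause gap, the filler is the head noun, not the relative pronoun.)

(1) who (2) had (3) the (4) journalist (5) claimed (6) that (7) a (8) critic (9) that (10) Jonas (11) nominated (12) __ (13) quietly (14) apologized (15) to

The marked gap is inside the relative clause, the direct object of "nominated".
Its filler is the head noun "critic" (via "that"), at word 8.
(The other dependency links word 1 to a gap after word 15.)

8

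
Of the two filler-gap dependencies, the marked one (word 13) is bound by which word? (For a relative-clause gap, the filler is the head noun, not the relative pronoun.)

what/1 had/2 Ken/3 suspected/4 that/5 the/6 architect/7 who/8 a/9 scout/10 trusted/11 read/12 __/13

1

The marked gap is the direct object of "read".
Its filler is the fronted wh-phrase "what", at word 1.
(The other dependency links word 7 to a gap after word 11.)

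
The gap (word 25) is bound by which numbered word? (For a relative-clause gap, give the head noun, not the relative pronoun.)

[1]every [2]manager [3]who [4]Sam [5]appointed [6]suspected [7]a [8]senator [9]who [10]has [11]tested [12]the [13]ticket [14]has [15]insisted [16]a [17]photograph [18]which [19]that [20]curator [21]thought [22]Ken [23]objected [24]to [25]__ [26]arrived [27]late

17

The gap at 25 is the prepositional object of "objected", inside a relative clause.
The relative pronoun is "which" (word 18); it is bound by the head noun immediately before it.
Its filler is the head noun "photograph", at word 17.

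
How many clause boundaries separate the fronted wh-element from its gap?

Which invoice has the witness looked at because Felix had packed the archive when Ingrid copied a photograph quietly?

0

"which invoice" originates inside the matrix clause — no clause boundary is crossed.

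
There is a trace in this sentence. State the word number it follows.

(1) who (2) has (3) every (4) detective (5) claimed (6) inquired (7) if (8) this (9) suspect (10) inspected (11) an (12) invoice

5

The displaced element is "who" (word 1).
It is linked across 1 clause boundary (Ø).
It functions as the subject of "inquired", so the gap sits immediately after word 5 ("claimed").
Base order: Every detective has claimed that who inquired if this suspect inspected an invoice.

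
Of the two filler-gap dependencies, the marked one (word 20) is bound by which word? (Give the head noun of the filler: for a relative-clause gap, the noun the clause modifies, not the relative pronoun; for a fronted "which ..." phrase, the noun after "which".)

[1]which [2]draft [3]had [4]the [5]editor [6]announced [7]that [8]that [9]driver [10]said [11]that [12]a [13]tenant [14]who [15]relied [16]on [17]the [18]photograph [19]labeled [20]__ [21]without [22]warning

The marked gap is the direct object of "labeled".
Its filler is the fronted wh-phrase "which draft", at word 2.
(The other dependency links word 13 to a gap after word 14.)

2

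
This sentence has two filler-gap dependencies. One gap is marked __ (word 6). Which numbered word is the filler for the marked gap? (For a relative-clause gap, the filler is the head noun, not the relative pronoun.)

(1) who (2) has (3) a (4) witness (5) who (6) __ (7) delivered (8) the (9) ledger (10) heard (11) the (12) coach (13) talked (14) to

4

The marked gap is inside the relative clause, the subject of "delivered".
Its filler is the head noun "witness" (via "who"), at word 4.
(The other dependency links word 1 to a gap after word 14.)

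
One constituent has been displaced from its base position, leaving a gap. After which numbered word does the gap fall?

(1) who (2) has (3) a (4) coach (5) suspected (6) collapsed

The displaced element is "who" (word 1).
It is linked across 1 clause boundary (Ø).
It functions as the subject of "collapsed", so the gap sits immediately after word 5 ("suspected").
Base order: A coach has suspected that who collapsed.

5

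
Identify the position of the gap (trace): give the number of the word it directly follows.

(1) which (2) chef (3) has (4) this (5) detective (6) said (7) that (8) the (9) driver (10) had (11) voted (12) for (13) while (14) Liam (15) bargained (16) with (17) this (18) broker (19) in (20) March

The displaced element is "which chef" (word 2).
It is linked across 1 clause boundary (that).
It functions as the object of the preposition "for" of "voted", so the gap sits immediately after word 12 ("for").
Base order: This detective has said that the driver had voted for which chef while Liam bargained with this broker in March.

12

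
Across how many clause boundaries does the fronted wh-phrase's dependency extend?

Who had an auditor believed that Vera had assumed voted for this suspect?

2

"who" is extracted from the subject of "voted".
Boundaries crossed, outermost first: [that], [Ø] — 2 in total.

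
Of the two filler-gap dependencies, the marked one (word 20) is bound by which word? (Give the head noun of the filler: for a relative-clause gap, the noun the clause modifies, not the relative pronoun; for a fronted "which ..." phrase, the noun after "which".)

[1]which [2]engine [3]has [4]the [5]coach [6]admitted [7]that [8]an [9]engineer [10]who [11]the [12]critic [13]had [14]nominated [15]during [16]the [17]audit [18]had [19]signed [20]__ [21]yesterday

2

The marked gap is the direct object of "signed".
Its filler is the fronted wh-phrase "which engine", at word 2.
(The other dependency links word 9 to a gap after word 14.)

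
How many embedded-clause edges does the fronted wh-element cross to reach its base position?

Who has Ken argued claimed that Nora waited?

"who" is extracted from the subject of "claimed".
Boundaries crossed, outermost first: [Ø] — 1 in total.

1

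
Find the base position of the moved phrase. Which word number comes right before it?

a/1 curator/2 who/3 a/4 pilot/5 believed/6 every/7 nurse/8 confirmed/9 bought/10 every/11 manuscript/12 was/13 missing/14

The displaced element is "a curator" (word 2).
It is linked across 2 clause boundaries (Ø → Ø).
It functions as the subject of "bought", so the gap sits immediately after word 9 ("confirmed").
Base order: A pilot believed every nurse confirmed a curator bought every manuscript.

9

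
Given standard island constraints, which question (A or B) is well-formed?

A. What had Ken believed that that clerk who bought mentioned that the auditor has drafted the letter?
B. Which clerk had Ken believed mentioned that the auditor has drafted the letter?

B

In A, the wh-phrase is extracted from inside a complex-NP island (relative clause) (introduced by "who"), which blocks movement.
In B, the extraction path crosses only that-complement boundaries, which are transparent.
So B is grammatical.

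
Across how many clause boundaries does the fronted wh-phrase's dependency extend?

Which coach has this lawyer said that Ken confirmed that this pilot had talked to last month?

"which coach" is extracted from the PP object of "talked".
Boundaries crossed, outermost first: [that], [that] — 2 in total.

2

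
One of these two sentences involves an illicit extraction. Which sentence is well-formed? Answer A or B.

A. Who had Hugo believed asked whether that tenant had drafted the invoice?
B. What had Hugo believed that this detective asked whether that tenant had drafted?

A

In B, the wh-phrase is extracted from inside a wh-island (introduced by "whether"), which blocks movement.
In A, the extraction path crosses only that-complement boundaries, which are transparent.
So A is grammatical.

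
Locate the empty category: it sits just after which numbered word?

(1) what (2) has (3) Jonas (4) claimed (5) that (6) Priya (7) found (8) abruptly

The displaced element is "what" (word 1).
It is linked across 1 clause boundary (that).
It functions as the direct object of "found", so the gap sits immediately after word 7 ("found").
Base order: Jonas has claimed that Priya found what abruptly.

7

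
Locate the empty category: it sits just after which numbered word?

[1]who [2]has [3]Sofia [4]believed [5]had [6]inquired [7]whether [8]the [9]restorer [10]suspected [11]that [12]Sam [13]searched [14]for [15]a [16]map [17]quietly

The displaced element is "who" (word 1).
It is linked across 1 clause boundary (Ø).
It functions as the subject of "inquired", so the gap sits immediately after word 4 ("believed").
Base order: Sofia has believed that who had inquired whether the restorer suspected that Sam searched for a map quietly.

4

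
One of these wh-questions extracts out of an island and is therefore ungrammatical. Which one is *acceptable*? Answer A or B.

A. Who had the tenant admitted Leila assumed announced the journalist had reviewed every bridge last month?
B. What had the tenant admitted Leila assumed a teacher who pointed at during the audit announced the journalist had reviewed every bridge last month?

In B, the wh-phrase is extracted from inside a complex-NP island (relative clause) (introduced by "who"), which blocks movement.
In A, the extraction path crosses only that-complement boundaries, which are transparent.
So A is grammatical.

A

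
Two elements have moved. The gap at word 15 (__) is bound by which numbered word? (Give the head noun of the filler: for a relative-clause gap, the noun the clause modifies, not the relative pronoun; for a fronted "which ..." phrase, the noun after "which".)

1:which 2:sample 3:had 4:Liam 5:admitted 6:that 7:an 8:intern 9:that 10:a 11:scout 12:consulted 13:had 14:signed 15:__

The marked gap is the direct object of "signed".
Its filler is the fronted wh-phrase "which sample", at word 2.
(The other dependency links word 8 to a gap after word 12.)

2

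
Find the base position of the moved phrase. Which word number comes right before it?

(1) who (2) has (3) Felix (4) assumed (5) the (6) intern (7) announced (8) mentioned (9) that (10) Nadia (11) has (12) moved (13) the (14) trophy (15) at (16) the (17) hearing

The displaced element is "who" (word 1).
It is linked across 2 clause boundaries (Ø → Ø).
It functions as the subject of "mentioned", so the gap sits immediately after word 7 ("announced").
Base order: Felix has assumed the intern announced who mentioned that Nadia has moved the trophy at the hearing.

7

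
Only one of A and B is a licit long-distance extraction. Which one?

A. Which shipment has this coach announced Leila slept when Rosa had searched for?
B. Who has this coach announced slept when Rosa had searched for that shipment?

In A, the wh-phrase is extracted from inside an adjunct island (introduced by "when"), which blocks movement.
In B, the extraction path crosses only that-complement boundaries, which are transparent.
So B is grammatical.

B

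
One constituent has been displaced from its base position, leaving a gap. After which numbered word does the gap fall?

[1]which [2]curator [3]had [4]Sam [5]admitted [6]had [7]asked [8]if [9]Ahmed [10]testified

5

The displaced element is "which curator" (word 2).
It is linked across 1 clause boundary (Ø).
It functions as the subject of "asked", so the gap sits immediately after word 5 ("admitted").
Base order: Sam had admitted that which curator had asked if Ahmed testified.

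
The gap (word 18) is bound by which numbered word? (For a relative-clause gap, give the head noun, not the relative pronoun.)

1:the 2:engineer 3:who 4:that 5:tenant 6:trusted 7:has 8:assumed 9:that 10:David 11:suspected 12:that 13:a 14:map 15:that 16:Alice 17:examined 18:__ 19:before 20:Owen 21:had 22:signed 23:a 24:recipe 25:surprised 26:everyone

14

The gap at 18 is the object of "examined", inside a relative clause.
The relative pronoun is "that" (word 15); it is bound by the head noun immediately before it.
Its filler is the head noun "map", at word 14.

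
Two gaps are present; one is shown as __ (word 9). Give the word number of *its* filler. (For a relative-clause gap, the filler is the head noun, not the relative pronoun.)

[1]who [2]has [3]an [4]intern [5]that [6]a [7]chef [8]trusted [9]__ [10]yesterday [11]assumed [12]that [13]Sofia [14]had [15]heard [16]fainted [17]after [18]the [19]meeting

4

The marked gap is inside the relative clause, the direct object of "trusted".
Its filler is the head noun "intern" (via "that"), at word 4.
(The other dependency links word 1 to a gap after word 15.)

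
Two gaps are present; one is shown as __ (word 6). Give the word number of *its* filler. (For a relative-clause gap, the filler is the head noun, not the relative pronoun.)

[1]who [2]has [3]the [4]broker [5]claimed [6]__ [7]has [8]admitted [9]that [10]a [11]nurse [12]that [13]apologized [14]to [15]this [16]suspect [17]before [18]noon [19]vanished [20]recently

The marked gap is the subject of "admitted".
Its filler is the fronted wh-phrase "who", at word 1.
(The other dependency links word 11 to a gap after word 12.)

1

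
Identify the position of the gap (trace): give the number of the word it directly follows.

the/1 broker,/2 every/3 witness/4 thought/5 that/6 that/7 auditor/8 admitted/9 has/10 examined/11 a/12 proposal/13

9

The displaced element is "the broker" (word 2).
It is linked across 2 clause boundaries (that → Ø).
It functions as the subject of "examined", so the gap sits immediately after word 9 ("admitted").
Base order: Every witness thought that that auditor admitted the broker has examined a proposal.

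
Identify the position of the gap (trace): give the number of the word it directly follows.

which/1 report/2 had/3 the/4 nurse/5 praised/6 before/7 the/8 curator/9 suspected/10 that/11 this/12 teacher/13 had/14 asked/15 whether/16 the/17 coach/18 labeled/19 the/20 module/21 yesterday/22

The displaced element is "which report" (word 2).
It functions as the direct object of "praised", so the gap sits immediately after word 6 ("praised").
Base order: The nurse had praised which report before the curator suspected that this teacher had asked whether the coach labeled the module yesterday.

6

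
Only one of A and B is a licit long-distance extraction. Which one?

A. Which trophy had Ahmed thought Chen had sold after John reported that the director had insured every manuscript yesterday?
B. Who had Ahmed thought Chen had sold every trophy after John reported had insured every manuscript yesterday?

A

In B, the wh-phrase is extracted from inside an adjunct island (introduced by "after"), which blocks movement.
In A, the extraction path crosses only that-complement boundaries, which are transparent.
So A is grammatical.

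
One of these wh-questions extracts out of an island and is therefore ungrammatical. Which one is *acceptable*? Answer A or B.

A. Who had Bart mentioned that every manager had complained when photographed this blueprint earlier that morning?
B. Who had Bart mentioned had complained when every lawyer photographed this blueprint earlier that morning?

In A, the wh-phrase is extracted from inside an adjunct island (introduced by "when"), which blocks movement.
In B, the extraction path crosses only that-complement boundaries, which are transparent.
So B is grammatical.

B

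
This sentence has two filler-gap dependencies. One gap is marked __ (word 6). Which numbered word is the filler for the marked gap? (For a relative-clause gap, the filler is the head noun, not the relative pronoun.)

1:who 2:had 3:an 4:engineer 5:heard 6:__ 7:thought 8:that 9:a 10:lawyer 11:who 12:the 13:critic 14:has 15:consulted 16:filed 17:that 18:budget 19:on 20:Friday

1

The marked gap is the subject of "thought".
Its filler is the fronted wh-phrase "who", at word 1.
(The other dependency links word 10 to a gap after word 15.)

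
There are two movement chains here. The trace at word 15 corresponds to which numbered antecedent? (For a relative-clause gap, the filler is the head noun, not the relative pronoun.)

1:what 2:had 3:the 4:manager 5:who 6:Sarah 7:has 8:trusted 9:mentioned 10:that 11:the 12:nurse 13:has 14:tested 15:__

1

The marked gap is the direct object of "tested".
Its filler is the fronted wh-phrase "what", at word 1.
(The other dependency links word 4 to a gap after word 8.)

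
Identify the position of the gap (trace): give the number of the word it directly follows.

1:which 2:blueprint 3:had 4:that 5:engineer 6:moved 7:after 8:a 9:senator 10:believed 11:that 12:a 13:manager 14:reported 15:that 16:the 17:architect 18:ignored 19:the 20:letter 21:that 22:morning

6

The displaced element is "which blueprint" (word 2).
It functions as the direct object of "moved", so the gap sits immediately after word 6 ("moved").
Base order: That engineer had moved which blueprint after a senator believed that a manager reported that the architect ignored the letter that morning.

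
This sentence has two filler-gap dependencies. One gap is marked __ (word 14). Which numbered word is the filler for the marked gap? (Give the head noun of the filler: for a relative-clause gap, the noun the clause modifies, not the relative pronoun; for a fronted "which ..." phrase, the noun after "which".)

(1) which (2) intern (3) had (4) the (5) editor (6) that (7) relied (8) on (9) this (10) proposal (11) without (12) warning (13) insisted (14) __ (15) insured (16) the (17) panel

2

The marked gap is the subject of "insured".
Its filler is the fronted wh-phrase "which intern", at word 2.
(The other dependency links word 5 to a gap after word 6.)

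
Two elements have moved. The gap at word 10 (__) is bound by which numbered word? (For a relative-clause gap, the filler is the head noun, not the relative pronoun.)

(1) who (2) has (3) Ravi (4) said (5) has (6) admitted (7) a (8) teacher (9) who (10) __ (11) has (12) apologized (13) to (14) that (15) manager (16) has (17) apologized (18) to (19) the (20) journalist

The marked gap is inside the relative clause, the subject of "apologized".
Its filler is the head noun "teacher" (via "who"), at word 8.
(The other dependency links word 1 to a gap after word 4.)

8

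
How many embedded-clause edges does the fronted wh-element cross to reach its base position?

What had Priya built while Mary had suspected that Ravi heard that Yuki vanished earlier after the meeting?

"what" originates inside the matrix clause — no clause boundary is crossed.

0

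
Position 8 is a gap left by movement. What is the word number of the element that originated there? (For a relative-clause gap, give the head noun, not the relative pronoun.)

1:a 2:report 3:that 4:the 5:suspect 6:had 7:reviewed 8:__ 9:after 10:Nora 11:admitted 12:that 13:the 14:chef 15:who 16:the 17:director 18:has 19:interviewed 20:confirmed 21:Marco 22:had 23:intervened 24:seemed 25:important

2

The gap at 8 is the object of "reviewed", inside a relative clause.
The relative pronoun is "that" (word 3); it is bound by the head noun immediately before it.
Its filler is the head noun "report", at word 2.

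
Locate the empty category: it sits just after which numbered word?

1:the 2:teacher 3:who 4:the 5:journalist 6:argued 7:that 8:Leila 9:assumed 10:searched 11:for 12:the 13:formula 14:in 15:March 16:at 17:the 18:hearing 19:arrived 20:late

The displaced element is "the teacher" (word 2).
It is linked across 2 clause boundaries (that → Ø).
It functions as the subject of "searched", so the gap sits immediately after word 9 ("assumed").
Base order: The journalist argued that Leila assumed that the teacher searched for the formula in March at the hearing.

9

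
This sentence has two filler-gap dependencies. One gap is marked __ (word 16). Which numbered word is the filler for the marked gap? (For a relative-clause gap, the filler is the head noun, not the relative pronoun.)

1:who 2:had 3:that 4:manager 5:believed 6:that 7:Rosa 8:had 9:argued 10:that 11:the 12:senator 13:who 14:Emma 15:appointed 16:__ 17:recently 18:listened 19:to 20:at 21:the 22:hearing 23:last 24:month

The marked gap is inside the relative clause, the direct object of "appointed".
Its filler is the head noun "senator" (via "who"), at word 12.
(The other dependency links word 1 to a gap after word 19.)

12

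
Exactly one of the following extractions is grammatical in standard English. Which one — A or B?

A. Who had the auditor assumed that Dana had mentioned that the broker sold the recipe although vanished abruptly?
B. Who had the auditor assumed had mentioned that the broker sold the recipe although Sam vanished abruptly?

In A, the wh-phrase is extracted from inside an adjunct island (introduced by "although"), which blocks movement.
In B, the extraction path crosses only that-complement boundaries, which are transparent.
So B is grammatical.

B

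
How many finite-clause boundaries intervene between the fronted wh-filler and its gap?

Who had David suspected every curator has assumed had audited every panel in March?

"who" is extracted from the subject of "audited".
Boundaries crossed, outermost first: [Ø], [Ø] — 2 in total.

2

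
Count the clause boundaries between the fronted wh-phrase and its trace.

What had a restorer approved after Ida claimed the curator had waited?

"what" originates inside the matrix clause — no clause boundary is crossed.

0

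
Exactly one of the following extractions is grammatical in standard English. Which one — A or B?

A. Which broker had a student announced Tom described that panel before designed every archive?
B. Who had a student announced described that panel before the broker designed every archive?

In A, the wh-phrase is extracted from inside an adjunct island (introduced by "before"), which blocks movement.
In B, the extraction path crosses only that-complement boundaries, which are transparent.
So B is grammatical.

B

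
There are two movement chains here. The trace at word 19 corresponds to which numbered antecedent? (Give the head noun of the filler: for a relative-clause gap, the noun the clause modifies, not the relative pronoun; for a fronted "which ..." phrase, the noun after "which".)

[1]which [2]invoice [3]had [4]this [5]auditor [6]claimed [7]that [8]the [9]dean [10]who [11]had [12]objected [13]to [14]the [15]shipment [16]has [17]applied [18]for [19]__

2

The marked gap is the object of the preposition "for" of "applied".
Its filler is the fronted wh-phrase "which invoice", at word 2.
(The other dependency links word 9 to a gap after word 10.)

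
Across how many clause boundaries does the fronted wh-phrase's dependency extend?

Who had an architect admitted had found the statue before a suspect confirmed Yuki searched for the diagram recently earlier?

"who" is extracted from the subject of "found".
Boundaries crossed, outermost first: [Ø] — 1 in total.

1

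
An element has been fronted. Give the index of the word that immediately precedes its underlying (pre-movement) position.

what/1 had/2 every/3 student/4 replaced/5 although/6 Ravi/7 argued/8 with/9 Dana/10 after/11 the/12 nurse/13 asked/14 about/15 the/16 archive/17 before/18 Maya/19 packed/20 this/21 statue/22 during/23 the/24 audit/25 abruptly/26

5

The displaced element is "what" (word 1).
It functions as the direct object of "replaced", so the gap sits immediately after word 5 ("replaced").
Base order: Every student had replaced what although Ravi argued with Dana after the nurse asked about the archive before Maya packed this statue during the audit abruptly.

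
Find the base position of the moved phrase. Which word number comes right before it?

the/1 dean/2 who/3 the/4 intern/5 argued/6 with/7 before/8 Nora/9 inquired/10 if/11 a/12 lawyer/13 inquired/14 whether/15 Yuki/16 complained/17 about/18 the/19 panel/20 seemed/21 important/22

The displaced element is "the dean" (word 2).
It functions as the object of the preposition "with" of "argued", so the gap sits immediately after word 7 ("with").
Base order: The intern argued with the dean before Nora inquired if a lawyer inquired whether Yuki complained about the panel.

7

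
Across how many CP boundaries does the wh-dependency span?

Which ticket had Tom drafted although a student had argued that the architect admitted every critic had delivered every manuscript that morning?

"which ticket" originates inside the matrix clause — no clause boundary is crossed.

0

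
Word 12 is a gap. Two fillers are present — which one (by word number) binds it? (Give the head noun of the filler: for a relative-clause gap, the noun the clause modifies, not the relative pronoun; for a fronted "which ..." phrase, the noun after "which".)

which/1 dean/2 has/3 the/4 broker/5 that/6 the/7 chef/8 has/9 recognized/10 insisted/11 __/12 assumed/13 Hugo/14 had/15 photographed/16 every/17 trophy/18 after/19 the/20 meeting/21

2

The marked gap is the subject of "assumed".
Its filler is the fronted wh-phrase "which dean", at word 2.
(The other dependency links word 5 to a gap after word 10.)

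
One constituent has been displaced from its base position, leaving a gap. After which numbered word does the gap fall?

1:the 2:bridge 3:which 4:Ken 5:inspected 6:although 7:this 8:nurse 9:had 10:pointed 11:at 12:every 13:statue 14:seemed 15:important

The displaced element is "the bridge" (word 2).
It functions as the direct object of "inspected", so the gap sits immediately after word 5 ("inspected").
Base order: Ken inspected the bridge although this nurse had pointed at every statue.

5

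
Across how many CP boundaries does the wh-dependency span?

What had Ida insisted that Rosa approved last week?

"what" is extracted from the object of "approved".
Boundaries crossed, outermost first: [that] — 1 in total.

1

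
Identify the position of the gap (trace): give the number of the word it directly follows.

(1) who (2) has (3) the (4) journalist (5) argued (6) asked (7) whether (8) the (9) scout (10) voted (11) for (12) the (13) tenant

The displaced element is "who" (word 1).
It is linked across 1 clause boundary (Ø).
It functions as the subject of "asked", so the gap sits immediately after word 5 ("argued").
Base order: The journalist has argued that who asked whether the scout voted for the tenant.

5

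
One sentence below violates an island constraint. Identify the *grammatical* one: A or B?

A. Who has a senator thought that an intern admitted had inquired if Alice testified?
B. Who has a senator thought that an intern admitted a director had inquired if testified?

A

In B, the wh-phrase is extracted from inside a wh-island (introduced by "if"), which blocks movement.
In A, the extraction path crosses only that-complement boundaries, which are transparent.
So A is grammatical.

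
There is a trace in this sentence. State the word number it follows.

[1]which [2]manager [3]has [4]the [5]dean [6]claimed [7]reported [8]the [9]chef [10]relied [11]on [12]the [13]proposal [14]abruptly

6

The displaced element is "which manager" (word 2).
It is linked across 1 clause boundary (Ø).
It functions as the subject of "reported", so the gap sits immediately after word 6 ("claimed").
Base order: The dean has claimed which manager reported the chef relied on the proposal abruptly.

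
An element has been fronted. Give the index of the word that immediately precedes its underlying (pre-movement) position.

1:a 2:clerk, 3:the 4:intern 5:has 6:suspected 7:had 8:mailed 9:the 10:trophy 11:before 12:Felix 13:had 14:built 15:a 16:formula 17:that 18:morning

6

The displaced element is "a clerk" (word 2).
It is linked across 1 clause boundary (Ø).
It functions as the subject of "mailed", so the gap sits immediately after word 6 ("suspected").
Base order: The intern has suspected that a clerk had mailed the trophy before Felix had built a formula that morning.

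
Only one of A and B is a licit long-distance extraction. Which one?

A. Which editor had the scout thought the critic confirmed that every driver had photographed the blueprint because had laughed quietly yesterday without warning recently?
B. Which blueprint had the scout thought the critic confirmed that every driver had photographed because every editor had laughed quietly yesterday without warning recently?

In A, the wh-phrase is extracted from inside an adjunct island (introduced by "because"), which blocks movement.
In B, the extraction path crosses only that-complement boundaries, which are transparent.
So B is grammatical.

B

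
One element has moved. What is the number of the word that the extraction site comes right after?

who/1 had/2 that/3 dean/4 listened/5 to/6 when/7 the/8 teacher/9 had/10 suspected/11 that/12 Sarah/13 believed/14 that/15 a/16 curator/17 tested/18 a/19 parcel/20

6

The displaced element is "who" (word 1).
It functions as the object of the preposition "to" of "listened", so the gap sits immediately after word 6 ("to").
Base order: That dean had listened to who when the teacher had suspected that Sarah believed that a curator tested a parcel.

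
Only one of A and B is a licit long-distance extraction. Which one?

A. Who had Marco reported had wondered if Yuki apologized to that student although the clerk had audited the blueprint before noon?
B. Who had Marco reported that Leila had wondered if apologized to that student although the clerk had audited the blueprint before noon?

In B, the wh-phrase is extracted from inside a wh-island (introduced by "if"), which blocks movement.
In A, the extraction path crosses only that-complement boundaries, which are transparent.
So A is grammatical.

A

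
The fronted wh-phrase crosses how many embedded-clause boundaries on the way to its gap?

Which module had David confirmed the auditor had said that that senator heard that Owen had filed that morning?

3

"which module" is extracted from the object of "filed".
Boundaries crossed, outermost first: [Ø], [that], [that] — 3 in total.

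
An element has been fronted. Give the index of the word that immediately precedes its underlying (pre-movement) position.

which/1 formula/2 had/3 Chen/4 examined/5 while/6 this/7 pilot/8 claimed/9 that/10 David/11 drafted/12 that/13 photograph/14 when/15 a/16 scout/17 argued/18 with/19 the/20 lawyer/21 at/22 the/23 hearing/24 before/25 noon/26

The displaced element is "which formula" (word 2).
It functions as the direct object of "examined", so the gap sits immediately after word 5 ("examined").
Base order: Chen had examined which formula while this pilot claimed that David drafted that photograph when a scout argued with the lawyer at the hearing before noon.

5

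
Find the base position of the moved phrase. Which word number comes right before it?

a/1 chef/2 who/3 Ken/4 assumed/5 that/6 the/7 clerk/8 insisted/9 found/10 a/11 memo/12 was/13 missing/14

The displaced element is "a chef" (word 2).
It is linked across 2 clause boundaries (that → Ø).
It functions as the subject of "found", so the gap sits immediately after word 9 ("insisted").
Base order: Ken assumed that the clerk insisted that a chef found a memo.

9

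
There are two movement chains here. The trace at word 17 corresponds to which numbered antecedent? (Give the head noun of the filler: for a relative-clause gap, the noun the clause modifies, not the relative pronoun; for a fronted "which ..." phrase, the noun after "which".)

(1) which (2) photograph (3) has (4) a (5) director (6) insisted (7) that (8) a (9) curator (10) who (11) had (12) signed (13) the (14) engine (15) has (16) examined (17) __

The marked gap is the direct object of "examined".
Its filler is the fronted wh-phrase "which photograph", at word 2.
(The other dependency links word 9 to a gap after word 10.)

2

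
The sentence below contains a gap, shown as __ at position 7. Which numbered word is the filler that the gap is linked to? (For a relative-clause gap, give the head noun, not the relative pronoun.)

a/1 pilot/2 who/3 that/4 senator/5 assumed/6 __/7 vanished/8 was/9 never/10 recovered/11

2

The gap at 7 is the subject of "vanished", inside a relative clause.
The relative pronoun is "who" (word 3); it is bound by the head noun immediately before it.
Its filler is the head noun "pilot", at word 2.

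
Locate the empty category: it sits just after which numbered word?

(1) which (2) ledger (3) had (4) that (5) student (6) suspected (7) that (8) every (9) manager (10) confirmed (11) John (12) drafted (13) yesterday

The displaced element is "which ledger" (word 2).
It is linked across 2 clause boundaries (that → Ø).
It functions as the direct object of "drafted", so the gap sits immediately after word 12 ("drafted").
Base order: That student had suspected that every manager confirmed John drafted which ledger yesterday.

12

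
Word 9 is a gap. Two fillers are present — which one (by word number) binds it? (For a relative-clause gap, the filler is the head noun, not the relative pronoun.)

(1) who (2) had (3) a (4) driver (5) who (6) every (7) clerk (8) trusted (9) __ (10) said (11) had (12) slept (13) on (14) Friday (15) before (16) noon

4

The marked gap is inside the relative clause, the direct object of "trusted".
Its filler is the head noun "driver" (via "who"), at word 4.
(The other dependency links word 1 to a gap after word 10.)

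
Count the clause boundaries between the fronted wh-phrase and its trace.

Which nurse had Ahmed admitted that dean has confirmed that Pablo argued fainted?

3

"which nurse" is extracted from the subject of "fainted".
Boundaries crossed, outermost first: [Ø], [that], [Ø] — 3 in total.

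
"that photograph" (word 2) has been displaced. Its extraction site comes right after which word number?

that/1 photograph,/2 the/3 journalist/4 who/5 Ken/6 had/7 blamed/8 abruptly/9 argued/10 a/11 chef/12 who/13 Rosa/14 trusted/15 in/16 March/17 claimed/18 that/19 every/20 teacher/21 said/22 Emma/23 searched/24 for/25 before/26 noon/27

The displaced element is "that photograph" (word 2).
It is linked across 3 clause boundaries (Ø → that → Ø).
It functions as the object of the preposition "for" of "searched", so the gap sits immediately after word 25 ("for").
Base order: The journalist who Ken had blamed abruptly argued a chef who Rosa trusted in March claimed that every teacher said Emma searched for that photograph before noon.

25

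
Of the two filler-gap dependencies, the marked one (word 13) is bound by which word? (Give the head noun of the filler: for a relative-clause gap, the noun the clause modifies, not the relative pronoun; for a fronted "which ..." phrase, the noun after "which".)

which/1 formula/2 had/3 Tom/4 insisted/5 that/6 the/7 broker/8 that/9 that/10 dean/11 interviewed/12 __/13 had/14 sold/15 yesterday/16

8

The marked gap is inside the relative clause, the direct object of "interviewed".
Its filler is the head noun "broker" (via "that"), at word 8.
(The other dependency links word 2 to a gap after word 15.)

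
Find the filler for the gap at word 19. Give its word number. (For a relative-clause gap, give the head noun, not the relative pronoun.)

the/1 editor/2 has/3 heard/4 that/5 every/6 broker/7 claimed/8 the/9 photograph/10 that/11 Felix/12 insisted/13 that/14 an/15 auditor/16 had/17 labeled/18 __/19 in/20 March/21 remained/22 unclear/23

10

The gap at 19 is the object of "labeled", inside a relative clause.
The relative pronoun is "that" (word 11); it is bound by the head noun immediately before it.
Its filler is the head noun "photograph", at word 10.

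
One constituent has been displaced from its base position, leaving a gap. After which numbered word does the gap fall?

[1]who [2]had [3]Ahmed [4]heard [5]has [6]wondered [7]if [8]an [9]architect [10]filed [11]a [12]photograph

4

The displaced element is "who" (word 1).
It is linked across 1 clause boundary (Ø).
It functions as the subject of "wondered", so the gap sits immediately after word 4 ("heard").
Base order: Ahmed had heard that who has wondered if an architect filed a photograph.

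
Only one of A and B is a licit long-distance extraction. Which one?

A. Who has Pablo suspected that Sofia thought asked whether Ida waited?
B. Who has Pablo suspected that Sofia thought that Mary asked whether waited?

A

In B, the wh-phrase is extracted from inside a wh-island (introduced by "whether"), which blocks movement.
In A, the extraction path crosses only that-complement boundaries, which are transparent.
So A is grammatical.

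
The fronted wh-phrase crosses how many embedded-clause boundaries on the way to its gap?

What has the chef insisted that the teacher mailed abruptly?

"what" is extracted from the object of "mailed".
Boundaries crossed, outermost first: [that] — 1 in total.

1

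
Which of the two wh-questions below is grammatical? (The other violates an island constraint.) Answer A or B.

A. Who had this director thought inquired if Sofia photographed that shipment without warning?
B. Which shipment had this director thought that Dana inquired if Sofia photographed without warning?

A

In B, the wh-phrase is extracted from inside a wh-island (introduced by "if"), which blocks movement.
In A, the extraction path crosses only that-complement boundaries, which are transparent.
So A is grammatical.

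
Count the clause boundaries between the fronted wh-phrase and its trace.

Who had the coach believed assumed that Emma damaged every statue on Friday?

"who" is extracted from the subject of "assumed".
Boundaries crossed, outermost first: [Ø] — 1 in total.

1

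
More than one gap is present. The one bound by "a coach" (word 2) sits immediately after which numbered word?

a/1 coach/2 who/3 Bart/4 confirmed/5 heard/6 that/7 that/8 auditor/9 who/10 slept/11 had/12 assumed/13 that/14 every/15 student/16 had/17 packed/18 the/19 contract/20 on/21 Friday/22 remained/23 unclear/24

5

The displaced element is "a coach" (word 2).
It is linked across 1 clause boundary (Ø).
It functions as the subject of "heard", so the gap sits immediately after word 5 ("confirmed").
Base order: Bart confirmed that a coach heard that that auditor who slept had assumed that every student had packed the contract on Friday.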